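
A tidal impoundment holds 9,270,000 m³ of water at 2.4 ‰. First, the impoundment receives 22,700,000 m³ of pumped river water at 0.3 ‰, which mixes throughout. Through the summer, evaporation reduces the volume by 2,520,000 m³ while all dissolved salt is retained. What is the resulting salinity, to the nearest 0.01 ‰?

0.99 ‰

After mixing: salt = 9,270,000×2.4 + 22,700,000×0.3 = 29,058,000; volume = 31,970,000 m³
After evaporation: salt unchanged = 29,058,000; volume = 31,970,000 − 2,520,000 = 29,450,000 m³
S = 29,058,000 / 29,450,000 = 0.9867 ‰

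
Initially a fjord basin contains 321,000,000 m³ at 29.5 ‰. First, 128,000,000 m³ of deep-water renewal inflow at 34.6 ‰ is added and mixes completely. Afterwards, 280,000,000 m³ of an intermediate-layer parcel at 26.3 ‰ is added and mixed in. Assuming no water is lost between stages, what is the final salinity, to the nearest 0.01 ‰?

29.17 ‰

Salt balance:
Initial salt = 321,000,000×29.5 = 9,469,500,000
After stage 1: salt = 9,469,500,000 + 128,000,000×34.6 = 13,898,300,000; volume = 449,000,000 m³; S = 30.954 ‰
After stage 2: salt = 13,898,300,000 + 280,000,000×26.3 = 21,262,300,000; volume = 729,000,000 m³
S = 21,262,300,000 / 729,000,000 = 29.1664 ‰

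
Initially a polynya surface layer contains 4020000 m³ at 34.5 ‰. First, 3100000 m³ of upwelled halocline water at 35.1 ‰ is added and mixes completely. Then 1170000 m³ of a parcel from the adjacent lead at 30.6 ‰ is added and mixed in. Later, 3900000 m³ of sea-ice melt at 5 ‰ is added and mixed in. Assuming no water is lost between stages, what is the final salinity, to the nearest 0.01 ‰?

24.84 ‰

Mass of salt is conserved:
Initial salt = 4,020,000×34.5 = 138,690,000
After stage 1: salt = 138,690,000 + 3,100,000×35.1 = 247,500,000; volume = 7,120,000 m³; S = 34.761 ‰
After stage 2: salt = 247,500,000 + 1,170,000×30.6 = 283,302,000; volume = 8,290,000 m³; S = 34.174 ‰
After stage 3: salt = 283,302,000 + 3,900,000×5 = 302,802,000; volume = 12,190,000 m³
S = 302,802,000 / 12,190,000 = 24.8402 ‰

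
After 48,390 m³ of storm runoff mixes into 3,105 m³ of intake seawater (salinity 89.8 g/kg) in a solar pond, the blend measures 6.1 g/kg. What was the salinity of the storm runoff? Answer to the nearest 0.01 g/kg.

0.73 g/kg

Salt balance: 3,105×89.8 + 48,390×S = 51,495×6.1
278,829 + 48,390·S = 314,119.5
S = (314,119.5 − 278,829) / 48,390 = 0.7293 g/kg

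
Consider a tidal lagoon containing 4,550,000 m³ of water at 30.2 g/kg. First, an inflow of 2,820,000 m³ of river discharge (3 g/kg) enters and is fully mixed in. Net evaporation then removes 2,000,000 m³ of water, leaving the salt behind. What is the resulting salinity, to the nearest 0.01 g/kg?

After mixing: salt = 4,550,000×30.2 + 2,820,000×3 = 145,870,000; volume = 7,370,000 m³
After evaporation: salt unchanged = 145,870,000; volume = 7,370,000 − 2,000,000 = 5,370,000 m³
S = 145,870,000 / 5,370,000 = 27.1639 g/kg

27.16 g/kg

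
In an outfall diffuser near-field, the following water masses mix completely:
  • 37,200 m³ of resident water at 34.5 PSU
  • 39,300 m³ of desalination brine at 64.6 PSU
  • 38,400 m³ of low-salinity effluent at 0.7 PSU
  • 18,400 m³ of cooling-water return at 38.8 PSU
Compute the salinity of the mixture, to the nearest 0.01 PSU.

34.23 PSU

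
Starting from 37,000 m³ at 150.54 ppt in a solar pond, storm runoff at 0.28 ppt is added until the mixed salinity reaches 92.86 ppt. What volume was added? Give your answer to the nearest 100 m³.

23100 m³

Salt balance: 37,000×150.54 + V×0.28 = (37,000+V)×92.86
5,569,980 + 0.28V = 3,435,820 + 92.86V
2,134,160 = 92.58V
V = 23,052.06 m³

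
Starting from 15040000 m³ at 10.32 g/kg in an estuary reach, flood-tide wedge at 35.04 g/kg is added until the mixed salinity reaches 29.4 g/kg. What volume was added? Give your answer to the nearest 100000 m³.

50900000 m³

Salt balance: 15,040,000×10.32 + V×35.04 = (15,040,000+V)×29.4
155,212,800 + 35.04V = 442,176,000 + 29.4V
286,963,200 = 5.64V
V = 50,880,000 m³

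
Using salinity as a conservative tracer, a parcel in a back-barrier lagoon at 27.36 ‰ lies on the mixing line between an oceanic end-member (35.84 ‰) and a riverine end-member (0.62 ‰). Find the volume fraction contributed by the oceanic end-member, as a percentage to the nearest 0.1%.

75.9%

Let g be the oceanic fraction. Salt balance per unit volume:
g×35.84 + (1−g)×0.62 = 27.36
g = (27.36 − 0.62) / (35.84 − 0.62) = 26.74/35.22 = 0.7592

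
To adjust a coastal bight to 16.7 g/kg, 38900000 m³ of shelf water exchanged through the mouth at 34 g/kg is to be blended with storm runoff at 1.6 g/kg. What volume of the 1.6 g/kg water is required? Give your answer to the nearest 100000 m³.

44600000 m³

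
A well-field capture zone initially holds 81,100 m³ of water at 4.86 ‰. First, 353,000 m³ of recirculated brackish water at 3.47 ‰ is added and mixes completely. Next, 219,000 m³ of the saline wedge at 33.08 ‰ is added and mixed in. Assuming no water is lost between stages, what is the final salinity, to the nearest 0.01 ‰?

13.57 ‰

Weighted by volume,
Initial salt = 81,100×4.86 = 394,146
After stage 1: salt = 394,146 + 353,000×3.47 = 1,619,056; volume = 434,100 m³; S = 3.73 ‰
After stage 2: salt = 1,619,056 + 219,000×33.08 = 8,863,576; volume = 653,100 m³
S = 8,863,576 / 653,100 = 13.5715 ‰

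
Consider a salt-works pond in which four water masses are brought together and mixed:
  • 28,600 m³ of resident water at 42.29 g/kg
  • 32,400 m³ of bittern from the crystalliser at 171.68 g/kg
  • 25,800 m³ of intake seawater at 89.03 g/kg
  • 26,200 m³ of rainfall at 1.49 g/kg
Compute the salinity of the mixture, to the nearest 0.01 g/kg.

80.60 g/kg

Weighted by volume,
salt = 28,600×42.29 + 32,400×171.68 + 25,800×89.03 + 26,200×1.49 = 1,209,494 + 5,562,432 + 2,296,974 + 39,038 = 9,107,938
volume = 28,600 + 32,400 + 25,800 + 26,200 = 113,000 m³
S = 9,107,938 / 113,000 = 80.6012 g/kg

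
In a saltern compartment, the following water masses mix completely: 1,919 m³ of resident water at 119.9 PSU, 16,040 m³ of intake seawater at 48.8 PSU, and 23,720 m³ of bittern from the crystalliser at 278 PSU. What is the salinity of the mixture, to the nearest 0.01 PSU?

182.51 PSU

Conserving salt mass:
salt = 1,919×119.9 + 16,040×48.8 + 23,720×278 = 230,088.1 + 782,752 + 6,594,160 = 7,607,000.1
volume = 1,919 + 16,040 + 23,720 = 41,679 m³
S = 7,607,000.1 / 41,679 = 182.514 PSU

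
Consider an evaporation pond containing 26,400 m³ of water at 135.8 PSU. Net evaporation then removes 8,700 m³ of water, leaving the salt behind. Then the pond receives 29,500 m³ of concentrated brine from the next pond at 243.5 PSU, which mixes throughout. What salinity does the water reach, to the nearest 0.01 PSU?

After evaporation: salt = 26,400×135.8 = 3,585,120; volume = 26,400 − 8,700 = 17,700 m³
After mixing: salt = 3,585,120 + 29,500×243.5 = 10,768,370; volume = 17,700 + 29,500 = 47,200 m³
S = 10,768,370 / 47,200 = 228.1434 PSU

228.14 PSU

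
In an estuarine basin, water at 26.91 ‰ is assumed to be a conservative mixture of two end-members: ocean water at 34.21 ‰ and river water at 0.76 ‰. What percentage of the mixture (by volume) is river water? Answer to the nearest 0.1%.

Let f be the freshwater fraction. Salt balance per unit volume:
f×0.76 + (1−f)×34.21 = 26.91
f = (34.21 − 26.91) / (34.21 − 0.76) = 7.3/33.45 = 0.2182

21.8%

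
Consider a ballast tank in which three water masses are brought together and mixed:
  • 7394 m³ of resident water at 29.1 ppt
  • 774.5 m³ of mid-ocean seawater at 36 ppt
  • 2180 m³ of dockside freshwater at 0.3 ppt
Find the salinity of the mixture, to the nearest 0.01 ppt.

23.55 ppt

Total salt / total volume:
salt = 7,394×29.1 + 774.5×36 + 2,180×0.3 = 215,165.4 + 27,882 + 654 = 243,701.4
volume = 7,394 + 774.5 + 2,180 = 10,348.5 m³
S = 243,701.4 / 10,348.5 = 23.5494 ppt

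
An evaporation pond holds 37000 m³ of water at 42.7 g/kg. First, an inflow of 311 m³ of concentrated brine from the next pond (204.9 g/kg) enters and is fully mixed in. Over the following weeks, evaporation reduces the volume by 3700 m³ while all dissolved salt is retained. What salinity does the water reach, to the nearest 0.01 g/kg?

48.90 g/kg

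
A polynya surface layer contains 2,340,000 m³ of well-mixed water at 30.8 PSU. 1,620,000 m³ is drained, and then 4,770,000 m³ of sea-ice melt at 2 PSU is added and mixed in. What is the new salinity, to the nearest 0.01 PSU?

5.78 PSU

Remaining after removal: 720,000 m³ at 30.8 PSU (salt = 22,176,000)
After addition: salt = 22,176,000 + 4,770,000×2 = 31,716,000; volume = 5,490,000 m³
S = 31,716,000 / 5,490,000 = 5.777 PSU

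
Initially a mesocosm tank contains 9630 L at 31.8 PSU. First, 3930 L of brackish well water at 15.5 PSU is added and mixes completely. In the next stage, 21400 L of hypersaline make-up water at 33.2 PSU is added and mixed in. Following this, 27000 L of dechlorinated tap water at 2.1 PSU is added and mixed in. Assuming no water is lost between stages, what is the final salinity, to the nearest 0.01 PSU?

18.31 PSU

Weighted by volume,
Initial salt = 9,630×31.8 = 306,234
After stage 1: salt = 306,234 + 3,930×15.5 = 367,149; volume = 13,560 L; S = 27.076 PSU
After stage 2: salt = 367,149 + 21,400×33.2 = 1,077,629; volume = 34,960 L; S = 30.825 PSU
After stage 3: salt = 1,077,629 + 27,000×2.1 = 1,134,329; volume = 61,960 L
S = 1,134,329 / 61,960 = 18.3074 PSU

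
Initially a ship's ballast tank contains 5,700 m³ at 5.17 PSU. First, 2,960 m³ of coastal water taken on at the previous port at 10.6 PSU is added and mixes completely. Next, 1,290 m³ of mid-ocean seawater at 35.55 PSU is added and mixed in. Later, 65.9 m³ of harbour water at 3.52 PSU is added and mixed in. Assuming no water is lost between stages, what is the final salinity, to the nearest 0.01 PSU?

10.68 PSU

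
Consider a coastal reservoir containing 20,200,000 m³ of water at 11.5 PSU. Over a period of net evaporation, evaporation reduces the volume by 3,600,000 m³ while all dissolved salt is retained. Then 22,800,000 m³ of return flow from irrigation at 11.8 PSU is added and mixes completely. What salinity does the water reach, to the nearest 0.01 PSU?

After evaporation: salt = 20,200,000×11.5 = 232,300,000; volume = 20,200,000 − 3,600,000 = 16,600,000 m³
After mixing: salt = 232,300,000 + 22,800,000×11.8 = 501,340,000; volume = 16,600,000 + 22,800,000 = 39,400,000 m³
S = 501,340,000 / 39,400,000 = 12.7244 PSU

12.72 PSU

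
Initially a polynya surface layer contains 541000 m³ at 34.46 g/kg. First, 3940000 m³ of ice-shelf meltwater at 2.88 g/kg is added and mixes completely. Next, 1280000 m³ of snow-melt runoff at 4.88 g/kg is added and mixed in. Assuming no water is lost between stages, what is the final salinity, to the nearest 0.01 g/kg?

6.29 g/kg

Weighted by volume,
Initial salt = 541,000×34.46 = 18,642,860
After stage 1: salt = 18,642,860 + 3,940,000×2.88 = 29,990,060; volume = 4,481,000 m³; S = 6.693 g/kg
After stage 2: salt = 29,990,060 + 1,280,000×4.88 = 36,236,460; volume = 5,761,000 m³
S = 36,236,460 / 5,761,000 = 6.29 g/kg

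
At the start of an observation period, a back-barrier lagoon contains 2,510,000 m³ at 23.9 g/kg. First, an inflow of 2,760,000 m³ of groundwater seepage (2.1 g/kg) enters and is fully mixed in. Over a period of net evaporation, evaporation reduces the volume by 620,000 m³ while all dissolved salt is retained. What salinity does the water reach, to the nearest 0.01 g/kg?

After mixing: salt = 2,510,000×23.9 + 2,760,000×2.1 = 65,785,000; volume = 5,270,000 m³
After evaporation: salt unchanged = 65,785,000; volume = 5,270,000 − 620,000 = 4,650,000 m³
S = 65,785,000 / 4,650,000 = 14.1473 g/kg

14.15 g/kg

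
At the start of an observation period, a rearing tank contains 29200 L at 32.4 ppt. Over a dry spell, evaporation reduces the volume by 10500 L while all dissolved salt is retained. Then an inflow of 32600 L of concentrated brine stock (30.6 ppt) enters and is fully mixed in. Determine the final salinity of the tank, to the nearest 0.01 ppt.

After evaporation: salt = 29,200×32.4 = 946,080; volume = 29,200 − 10,500 = 18,700 L
After mixing: salt = 946,080 + 32,600×30.6 = 1,943,640; volume = 18,700 + 32,600 = 51,300 L
S = 1,943,640 / 51,300 = 37.8877 ppt

37.89 ppt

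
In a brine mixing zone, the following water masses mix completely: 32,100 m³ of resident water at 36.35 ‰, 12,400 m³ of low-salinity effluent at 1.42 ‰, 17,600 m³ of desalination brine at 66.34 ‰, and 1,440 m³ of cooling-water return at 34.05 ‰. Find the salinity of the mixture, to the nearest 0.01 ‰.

37.79 ‰

By conservation of dissolved salt,
salt = 32,100×36.35 + 12,400×1.42 + 17,600×66.34 + 1,440×34.05 = 1,166,835 + 17,608 + 1,167,584 + 49,032 = 2,401,059
volume = 32,100 + 12,400 + 17,600 + 1,440 = 63,540 m³
S = 2,401,059 / 63,540 = 37.7881 ‰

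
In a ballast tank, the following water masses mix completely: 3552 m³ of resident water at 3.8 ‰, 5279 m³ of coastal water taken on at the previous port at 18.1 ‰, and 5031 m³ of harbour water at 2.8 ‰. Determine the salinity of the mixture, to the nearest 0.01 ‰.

By conservation of dissolved salt,
salt = 3,552×3.8 + 5,279×18.1 + 5,031×2.8 = 13,497.6 + 95,549.9 + 14,086.8 = 123,134.3
volume = 3,552 + 5,279 + 5,031 = 13,862 m³
S = 123,134.3 / 13,862 = 8.8829 ‰

8.88 ‰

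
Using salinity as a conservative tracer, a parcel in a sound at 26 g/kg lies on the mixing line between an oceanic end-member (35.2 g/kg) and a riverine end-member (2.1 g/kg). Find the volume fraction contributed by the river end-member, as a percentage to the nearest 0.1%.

27.8%

Let f be the freshwater fraction. Salt balance per unit volume:
f×2.1 + (1−f)×35.2 = 26
f = (35.2 − 26) / (35.2 − 2.1) = 9.2/33.1 = 0.2779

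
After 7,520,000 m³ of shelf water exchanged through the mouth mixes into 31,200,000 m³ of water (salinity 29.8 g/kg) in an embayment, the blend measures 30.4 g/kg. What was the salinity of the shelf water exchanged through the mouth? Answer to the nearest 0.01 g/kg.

Salt balance: 31,200,000×29.8 + 7,520,000×S = 38,720,000×30.4
929,760,000 + 7,520,000·S = 1,177,088,000
S = (1,177,088,000 − 929,760,000) / 7,520,000 = 32.8894 g/kg

32.89 g/kg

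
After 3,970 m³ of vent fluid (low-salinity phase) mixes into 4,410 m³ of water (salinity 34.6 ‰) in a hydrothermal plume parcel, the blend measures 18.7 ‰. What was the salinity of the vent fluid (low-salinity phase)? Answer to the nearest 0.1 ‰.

1.0 ‰

Salt balance: 4,410×34.6 + 3,970×S = 8,380×18.7
152,586 + 3,970·S = 156,706
S = (156,706 − 152,586) / 3,970 = 1.0378 ‰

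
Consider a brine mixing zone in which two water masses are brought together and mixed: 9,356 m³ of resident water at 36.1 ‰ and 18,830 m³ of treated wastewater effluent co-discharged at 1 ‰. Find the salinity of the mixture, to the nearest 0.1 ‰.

Total salt / total volume:
salt = 9,356×36.1 + 18,830×1 = 337,751.6 + 18,830 = 356,581.6
volume = 9,356 + 18,830 = 28,186 m³
S = 356,581.6 / 28,186 = 12.651 ‰

12.7 ‰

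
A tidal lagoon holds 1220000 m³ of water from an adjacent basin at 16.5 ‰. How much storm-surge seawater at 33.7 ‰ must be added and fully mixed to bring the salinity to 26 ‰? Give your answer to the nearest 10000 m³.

1510000 m³

Salt balance: 1,220,000×16.5 + V×33.7 = (1,220,000+V)×26
20,130,000 + 33.7V = 31,720,000 + 26V
11,590,000 = 7.7V
V = 1,505,194.81 m³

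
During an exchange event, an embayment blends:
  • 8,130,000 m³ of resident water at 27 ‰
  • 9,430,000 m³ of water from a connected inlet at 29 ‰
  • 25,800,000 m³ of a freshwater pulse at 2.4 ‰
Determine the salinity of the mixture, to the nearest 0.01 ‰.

Mass of salt is conserved:
salt = 8,130,000×27 + 9,430,000×29 + 25,800,000×2.4 = 219,510,000 + 273,470,000 + 61,920,000 = 554,900,000
volume = 8,130,000 + 9,430,000 + 25,800,000 = 43,360,000 m³
S = 554,900,000 / 43,360,000 = 12.7975 ‰

12.80 ‰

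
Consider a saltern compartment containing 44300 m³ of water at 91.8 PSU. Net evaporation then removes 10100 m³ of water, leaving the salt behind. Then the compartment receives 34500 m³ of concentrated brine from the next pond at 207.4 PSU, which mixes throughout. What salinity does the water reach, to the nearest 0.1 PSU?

163.3 PSU

After evaporation: salt = 44,300×91.8 = 4,066,740; volume = 44,300 − 10,100 = 34,200 m³
After mixing: salt = 4,066,740 + 34,500×207.4 = 11,222,040; volume = 34,200 + 34,500 = 68,700 m³
S = 11,222,040 / 68,700 = 163.3485 PSU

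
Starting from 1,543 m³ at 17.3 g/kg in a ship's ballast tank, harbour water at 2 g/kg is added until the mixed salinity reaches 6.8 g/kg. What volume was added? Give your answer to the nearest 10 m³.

3380 m³

Salt balance: 1,543×17.3 + V×2 = (1,543+V)×6.8
26,693.9 + 2V = 10,492.4 + 6.8V
16,201.5 = 4.8V
V = 3,375.31 m³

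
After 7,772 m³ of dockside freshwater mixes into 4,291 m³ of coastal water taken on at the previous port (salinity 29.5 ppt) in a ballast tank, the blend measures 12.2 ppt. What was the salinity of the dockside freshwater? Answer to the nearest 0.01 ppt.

2.65 ppt

Salt balance: 4,291×29.5 + 7,772×S = 12,063×12.2
126,584.5 + 7,772·S = 147,168.6
S = (147,168.6 − 126,584.5) / 7,772 = 2.6485 ppt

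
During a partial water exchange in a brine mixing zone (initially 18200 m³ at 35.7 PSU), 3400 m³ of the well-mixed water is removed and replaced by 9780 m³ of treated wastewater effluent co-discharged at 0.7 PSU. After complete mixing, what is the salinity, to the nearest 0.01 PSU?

21.77 PSU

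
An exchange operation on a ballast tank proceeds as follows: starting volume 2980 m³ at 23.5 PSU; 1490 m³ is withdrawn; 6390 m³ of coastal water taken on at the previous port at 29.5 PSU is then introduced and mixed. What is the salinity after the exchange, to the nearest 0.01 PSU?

28.37 PSU

Remaining after removal: 1,490 m³ at 23.5 PSU (salt = 35,015)
After addition: salt = 35,015 + 6,390×29.5 = 223,520; volume = 7,880 m³
S = 223,520 / 7,880 = 28.3655 PSU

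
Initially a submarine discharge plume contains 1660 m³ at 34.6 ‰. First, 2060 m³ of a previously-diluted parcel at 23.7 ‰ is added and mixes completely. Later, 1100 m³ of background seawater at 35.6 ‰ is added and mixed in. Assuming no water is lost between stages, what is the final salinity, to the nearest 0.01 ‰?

Mass of salt is conserved:
Initial salt = 1,660×34.6 = 57,436
After stage 1: salt = 57,436 + 2,060×23.7 = 106,258; volume = 3,720 m³; S = 28.564 ‰
After stage 2: salt = 106,258 + 1,100×35.6 = 145,418; volume = 4,820 m³
S = 145,418 / 4,820 = 30.1697 ‰

30.17 ‰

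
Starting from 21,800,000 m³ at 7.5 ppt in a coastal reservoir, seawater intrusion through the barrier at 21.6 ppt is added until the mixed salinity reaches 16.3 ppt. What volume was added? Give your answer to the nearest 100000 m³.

Salt balance: 21,800,000×7.5 + V×21.6 = (21,800,000+V)×16.3
163,500,000 + 21.6V = 355,340,000 + 16.3V
191,840,000 = 5.3V
V = 36,196,226.42 m³

36200000 m³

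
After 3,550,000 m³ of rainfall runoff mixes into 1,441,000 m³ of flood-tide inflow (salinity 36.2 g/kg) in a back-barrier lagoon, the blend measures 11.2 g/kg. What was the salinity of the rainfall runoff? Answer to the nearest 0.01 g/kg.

Salt balance: 1,441,000×36.2 + 3,550,000×S = 4,991,000×11.2
52,164,200 + 3,550,000·S = 55,899,200
S = (55,899,200 − 52,164,200) / 3,550,000 = 1.0521 g/kg

1.05 g/kg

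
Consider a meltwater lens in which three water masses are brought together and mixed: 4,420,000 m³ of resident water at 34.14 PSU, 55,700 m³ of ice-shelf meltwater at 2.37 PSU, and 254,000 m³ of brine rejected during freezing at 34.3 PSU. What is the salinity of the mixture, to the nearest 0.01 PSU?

Conserving salt mass:
salt = 4,420,000×34.14 + 55,700×2.37 + 254,000×34.3 = 150,898,800 + 132,009 + 8,712,200 = 159,743,009
volume = 4,420,000 + 55,700 + 254,000 = 4,729,700 m³
S = 159,743,009 / 4,729,700 = 33.7744 PSU

33.77 PSU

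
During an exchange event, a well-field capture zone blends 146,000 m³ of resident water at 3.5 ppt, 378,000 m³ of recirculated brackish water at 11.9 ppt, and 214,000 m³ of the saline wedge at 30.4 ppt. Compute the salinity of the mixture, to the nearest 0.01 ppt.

15.60 ppt

Salt balance:
salt = 146,000×3.5 + 378,000×11.9 + 214,000×30.4 = 511,000 + 4,498,200 + 6,505,600 = 11,514,800
volume = 146,000 + 378,000 + 214,000 = 738,000 m³
S = 11,514,800 / 738,000 = 15.6027 ppt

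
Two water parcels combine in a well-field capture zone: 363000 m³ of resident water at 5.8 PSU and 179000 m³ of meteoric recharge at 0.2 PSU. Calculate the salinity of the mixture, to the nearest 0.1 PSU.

4.0 PSU

Salt balance:
salt = 363,000×5.8 + 179,000×0.2 = 2,105,400 + 35,800 = 2,141,200
volume = 363,000 + 179,000 = 542,000 m³
S = 2,141,200 / 542,000 = 3.951 PSU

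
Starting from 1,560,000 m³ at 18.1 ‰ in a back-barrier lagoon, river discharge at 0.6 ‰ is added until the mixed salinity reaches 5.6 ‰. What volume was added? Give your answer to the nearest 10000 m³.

3900000 m³

Salt balance: 1,560,000×18.1 + V×0.6 = (1,560,000+V)×5.6
28,236,000 + 0.6V = 8,736,000 + 5.6V
19,500,000 = 5V
V = 3,900,000 m³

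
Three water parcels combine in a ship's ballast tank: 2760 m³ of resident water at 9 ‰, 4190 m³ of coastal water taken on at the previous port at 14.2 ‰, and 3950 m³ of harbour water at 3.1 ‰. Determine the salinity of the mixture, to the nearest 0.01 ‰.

8.86 ‰

Total salt / total volume:
salt = 2,760×9 + 4,190×14.2 + 3,950×3.1 = 24,840 + 59,498 + 12,245 = 96,583
volume = 2,760 + 4,190 + 3,950 = 10,900 m³
S = 96,583 / 10,900 = 8.8608 ‰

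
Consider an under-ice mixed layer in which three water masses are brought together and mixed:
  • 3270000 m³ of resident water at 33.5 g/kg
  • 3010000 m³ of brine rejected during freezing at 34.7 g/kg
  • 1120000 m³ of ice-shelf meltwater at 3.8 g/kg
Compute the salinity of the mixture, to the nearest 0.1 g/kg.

29.5 g/kg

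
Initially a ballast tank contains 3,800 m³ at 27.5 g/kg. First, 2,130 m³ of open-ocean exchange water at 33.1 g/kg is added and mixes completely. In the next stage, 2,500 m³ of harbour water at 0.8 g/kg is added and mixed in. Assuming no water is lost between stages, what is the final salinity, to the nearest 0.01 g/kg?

Total salt / total volume:
Initial salt = 3,800×27.5 = 104,500
After stage 1: salt = 104,500 + 2,130×33.1 = 175,003; volume = 5,930 m³; S = 29.511 g/kg
After stage 2: salt = 175,003 + 2,500×0.8 = 177,003; volume = 8,430 m³
S = 177,003 / 8,430 = 20.9968 g/kg

21.00 g/kg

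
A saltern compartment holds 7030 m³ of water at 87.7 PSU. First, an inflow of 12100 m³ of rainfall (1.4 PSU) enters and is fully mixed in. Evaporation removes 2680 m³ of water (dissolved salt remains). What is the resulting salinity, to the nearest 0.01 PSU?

38.51 PSU

After mixing: salt = 7,030×87.7 + 12,100×1.4 = 633,471; volume = 19,130 m³
After evaporation: salt unchanged = 633,471; volume = 19,130 − 2,680 = 16,450 m³
S = 633,471 / 16,450 = 38.5089 PSU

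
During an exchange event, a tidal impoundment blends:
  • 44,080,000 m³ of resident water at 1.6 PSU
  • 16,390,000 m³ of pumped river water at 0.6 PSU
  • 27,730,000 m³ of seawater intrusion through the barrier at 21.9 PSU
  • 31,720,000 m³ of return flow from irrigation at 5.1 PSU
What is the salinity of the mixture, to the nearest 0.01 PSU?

7.08 PSU

Salt balance:
salt = 44,080,000×1.6 + 16,390,000×0.6 + 27,730,000×21.9 + 31,720,000×5.1 = 70,528,000 + 9,834,000 + 607,287,000 + 161,772,000 = 849,421,000
volume = 44,080,000 + 16,390,000 + 27,730,000 + 31,720,000 = 119,920,000 m³
S = 849,421,000 / 119,920,000 = 7.0832 PSU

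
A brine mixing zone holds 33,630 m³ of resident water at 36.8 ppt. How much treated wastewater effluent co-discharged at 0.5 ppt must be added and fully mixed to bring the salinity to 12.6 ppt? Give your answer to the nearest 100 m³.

Salt balance: 33,630×36.8 + V×0.5 = (33,630+V)×12.6
1,237,584 + 0.5V = 423,738 + 12.6V
813,846 = 12.1V
V = 67,260 m³

67300 m³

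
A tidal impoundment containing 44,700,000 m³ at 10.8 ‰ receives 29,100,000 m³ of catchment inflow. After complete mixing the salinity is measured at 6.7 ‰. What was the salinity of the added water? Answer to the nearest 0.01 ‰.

0.40 ‰

Salt balance: 44,700,000×10.8 + 29,100,000×S = 73,800,000×6.7
482,760,000 + 29,100,000·S = 494,460,000
S = (494,460,000 − 482,760,000) / 29,100,000 = 0.4021 ‰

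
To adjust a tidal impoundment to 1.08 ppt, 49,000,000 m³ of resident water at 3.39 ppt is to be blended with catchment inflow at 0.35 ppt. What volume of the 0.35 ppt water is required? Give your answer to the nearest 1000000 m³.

155000000 m³

Salt balance: 49,000,000×3.39 + V×0.35 = (49,000,000+V)×1.08
166,110,000 + 0.35V = 52,920,000 + 1.08V
113,190,000 = 0.73V
V = 155,054,794.52 m³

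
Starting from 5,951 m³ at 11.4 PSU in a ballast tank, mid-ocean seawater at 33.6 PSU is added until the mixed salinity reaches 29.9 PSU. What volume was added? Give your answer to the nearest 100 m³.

29800 m³

Salt balance: 5,951×11.4 + V×33.6 = (5,951+V)×29.9
67,841.4 + 33.6V = 177,934.9 + 29.9V
110,093.5 = 3.7V
V = 29,755 m³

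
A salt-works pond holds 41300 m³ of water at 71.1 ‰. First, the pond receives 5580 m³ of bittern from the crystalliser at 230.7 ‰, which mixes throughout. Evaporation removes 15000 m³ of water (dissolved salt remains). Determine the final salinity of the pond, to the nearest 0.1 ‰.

132.5 ‰

After mixing: salt = 41,300×71.1 + 5,580×230.7 = 4,223,736; volume = 46,880 m³
After evaporation: salt unchanged = 4,223,736; volume = 46,880 − 15,000 = 31,880 m³
S = 4,223,736 / 31,880 = 132.4886 ‰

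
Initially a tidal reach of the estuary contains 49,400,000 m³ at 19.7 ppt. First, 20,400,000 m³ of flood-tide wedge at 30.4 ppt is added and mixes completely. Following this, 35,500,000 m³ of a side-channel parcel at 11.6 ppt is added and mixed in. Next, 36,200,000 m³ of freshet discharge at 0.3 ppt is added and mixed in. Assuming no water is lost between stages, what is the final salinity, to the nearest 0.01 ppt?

14.25 ppt

Salt balance:
Initial salt = 49,400,000×19.7 = 973,180,000
After stage 1: salt = 973,180,000 + 20,400,000×30.4 = 1,593,340,000; volume = 69,800,000 m³; S = 22.827 ppt
After stage 2: salt = 1,593,340,000 + 35,500,000×11.6 = 2,005,140,000; volume = 105,300,000 m³; S = 19.042 ppt
After stage 3: salt = 2,005,140,000 + 36,200,000×0.3 = 2,016,000,000; volume = 141,500,000 m³
S = 2,016,000,000 / 141,500,000 = 14.2473 ppt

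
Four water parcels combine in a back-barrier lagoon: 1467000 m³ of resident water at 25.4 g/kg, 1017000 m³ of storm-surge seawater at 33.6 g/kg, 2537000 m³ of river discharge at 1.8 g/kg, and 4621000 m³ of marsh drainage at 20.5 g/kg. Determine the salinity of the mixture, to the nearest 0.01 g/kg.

17.71 g/kg

Total salt / total volume:
salt = 1,467,000×25.4 + 1,017,000×33.6 + 2,537,000×1.8 + 4,621,000×20.5 = 37,261,800 + 34,171,200 + 4,566,600 + 94,730,500 = 170,730,100
volume = 1,467,000 + 1,017,000 + 2,537,000 + 4,621,000 = 9,642,000 m³
S = 170,730,100 / 9,642,000 = 17.7069 g/kg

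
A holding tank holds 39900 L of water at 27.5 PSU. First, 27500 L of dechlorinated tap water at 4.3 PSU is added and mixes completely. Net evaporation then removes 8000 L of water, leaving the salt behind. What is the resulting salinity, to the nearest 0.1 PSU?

20.5 PSU

After mixing: salt = 39,900×27.5 + 27,500×4.3 = 1,215,500; volume = 67,400 L
After evaporation: salt unchanged = 1,215,500; volume = 67,400 − 8,000 = 59,400 L
S = 1,215,500 / 59,400 = 20.463 PSU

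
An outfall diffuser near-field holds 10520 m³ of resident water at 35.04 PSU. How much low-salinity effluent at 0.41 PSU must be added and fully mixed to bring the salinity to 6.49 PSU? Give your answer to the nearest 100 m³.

Salt balance: 10,520×35.04 + V×0.41 = (10,520+V)×6.49
368,620.8 + 0.41V = 68,274.8 + 6.49V
300,346 = 6.08V
V = 49,399.01 m³

49400 m³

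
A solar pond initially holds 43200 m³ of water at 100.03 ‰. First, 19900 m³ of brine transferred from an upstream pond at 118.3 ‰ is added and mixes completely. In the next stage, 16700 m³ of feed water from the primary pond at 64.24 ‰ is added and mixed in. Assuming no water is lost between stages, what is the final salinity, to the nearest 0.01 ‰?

Weighted by volume,
Initial salt = 43,200×100.03 = 4,321,296
After stage 1: salt = 4,321,296 + 19,900×118.3 = 6,675,466; volume = 63,100 m³; S = 105.792 ‰
After stage 2: salt = 6,675,466 + 16,700×64.24 = 7,748,274; volume = 79,800 m³
S = 7,748,274 / 79,800 = 97.0962 ‰

97.10 ‰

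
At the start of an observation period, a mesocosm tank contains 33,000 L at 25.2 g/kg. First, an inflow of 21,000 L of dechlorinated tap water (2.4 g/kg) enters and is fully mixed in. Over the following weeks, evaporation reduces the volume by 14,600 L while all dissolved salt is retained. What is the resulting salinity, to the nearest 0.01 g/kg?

22.39 g/kg

After mixing: salt = 33,000×25.2 + 21,000×2.4 = 882,000; volume = 54,000 L
After evaporation: salt unchanged = 882,000; volume = 54,000 − 14,600 = 39,400 L
S = 882,000 / 39,400 = 22.3858 g/kg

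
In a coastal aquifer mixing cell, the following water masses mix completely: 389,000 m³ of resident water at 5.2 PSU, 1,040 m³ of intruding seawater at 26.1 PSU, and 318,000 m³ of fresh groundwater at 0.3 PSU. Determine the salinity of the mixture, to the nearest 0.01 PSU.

Conserving salt mass:
salt = 389,000×5.2 + 1,040×26.1 + 318,000×0.3 = 2,022,800 + 27,144 + 95,400 = 2,145,344
volume = 389,000 + 1,040 + 318,000 = 708,040 m³
S = 2,145,344 / 708,040 = 3.03 PSU

3.03 PSU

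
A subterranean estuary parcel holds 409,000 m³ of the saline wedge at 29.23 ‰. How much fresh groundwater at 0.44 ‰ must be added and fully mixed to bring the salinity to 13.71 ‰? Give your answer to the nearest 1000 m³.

478000 m³

Salt balance: 409,000×29.23 + V×0.44 = (409,000+V)×13.71
11,955,070 + 0.44V = 5,607,390 + 13.71V
6,347,680 = 13.27V
V = 478,348.15 m³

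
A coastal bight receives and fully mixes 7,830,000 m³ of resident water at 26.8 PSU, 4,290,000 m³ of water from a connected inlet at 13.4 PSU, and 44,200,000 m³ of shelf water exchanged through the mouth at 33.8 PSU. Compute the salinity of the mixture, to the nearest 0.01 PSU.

31.27 PSU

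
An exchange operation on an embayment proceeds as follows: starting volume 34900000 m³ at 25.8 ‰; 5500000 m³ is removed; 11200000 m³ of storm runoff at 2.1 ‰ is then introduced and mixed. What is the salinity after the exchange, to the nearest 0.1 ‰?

Remaining after removal: 29,400,000 m³ at 25.8 ‰ (salt = 758,520,000)
After addition: salt = 758,520,000 + 11,200,000×2.1 = 782,040,000; volume = 40,600,000 m³
S = 782,040,000 / 40,600,000 = 19.2621 ‰

19.3 ‰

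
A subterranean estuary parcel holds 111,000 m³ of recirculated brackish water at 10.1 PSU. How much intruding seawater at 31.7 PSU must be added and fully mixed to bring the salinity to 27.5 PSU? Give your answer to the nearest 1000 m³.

Salt balance: 111,000×10.1 + V×31.7 = (111,000+V)×27.5
1,121,100 + 31.7V = 3,052,500 + 27.5V
1,931,400 = 4.2V
V = 459,857.14 m³

460000 m³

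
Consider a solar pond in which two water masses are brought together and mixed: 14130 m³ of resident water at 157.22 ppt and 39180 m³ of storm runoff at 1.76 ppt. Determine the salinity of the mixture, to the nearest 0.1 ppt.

Conserving salt mass:
salt = 14,130×157.22 + 39,180×1.76 = 2,221,518.6 + 68,956.8 = 2,290,475.4
volume = 14,130 + 39,180 = 53,310 m³
S = 2,290,475.4 / 53,310 = 42.965 ppt

43.0 ppt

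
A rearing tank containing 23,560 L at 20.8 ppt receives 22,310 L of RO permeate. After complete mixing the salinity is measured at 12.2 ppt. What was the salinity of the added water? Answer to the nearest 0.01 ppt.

3.12 ppt

Salt balance: 23,560×20.8 + 22,310×S = 45,870×12.2
490,048 + 22,310·S = 559,614
S = (559,614 − 490,048) / 22,310 = 3.1182 ppt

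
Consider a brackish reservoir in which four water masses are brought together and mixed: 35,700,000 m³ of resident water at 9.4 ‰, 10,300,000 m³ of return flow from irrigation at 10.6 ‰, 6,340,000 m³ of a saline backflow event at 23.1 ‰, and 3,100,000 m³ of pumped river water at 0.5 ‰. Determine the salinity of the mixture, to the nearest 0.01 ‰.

Mass of salt is conserved:
salt = 35,700,000×9.4 + 10,300,000×10.6 + 6,340,000×23.1 + 3,100,000×0.5 = 335,580,000 + 109,180,000 + 146,454,000 + 1,550,000 = 592,764,000
volume = 35,700,000 + 10,300,000 + 6,340,000 + 3,100,000 = 55,440,000 m³
S = 592,764,000 / 55,440,000 = 10.692 ‰

10.69 ‰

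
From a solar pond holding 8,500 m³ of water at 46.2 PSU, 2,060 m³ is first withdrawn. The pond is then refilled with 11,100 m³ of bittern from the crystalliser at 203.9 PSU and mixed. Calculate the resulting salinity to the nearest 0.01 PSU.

146.00 PSU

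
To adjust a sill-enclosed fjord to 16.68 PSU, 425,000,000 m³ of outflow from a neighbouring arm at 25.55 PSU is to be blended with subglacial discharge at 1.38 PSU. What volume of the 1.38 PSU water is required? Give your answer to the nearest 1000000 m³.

Salt balance: 425,000,000×25.55 + V×1.38 = (425,000,000+V)×16.68
10,858,750,000 + 1.38V = 7,089,000,000 + 16.68V
3,769,750,000 = 15.3V
V = 246,388,888.89 m³

246000000 m³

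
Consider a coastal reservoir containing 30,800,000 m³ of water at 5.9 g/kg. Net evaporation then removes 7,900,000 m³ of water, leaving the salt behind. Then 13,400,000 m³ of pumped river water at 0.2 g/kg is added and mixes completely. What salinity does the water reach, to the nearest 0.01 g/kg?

After evaporation: salt = 30,800,000×5.9 = 181,720,000; volume = 30,800,000 − 7,900,000 = 22,900,000 m³
After mixing: salt = 181,720,000 + 13,400,000×0.2 = 184,400,000; volume = 22,900,000 + 13,400,000 = 36,300,000 m³
S = 184,400,000 / 36,300,000 = 5.0799 g/kg

5.08 g/kg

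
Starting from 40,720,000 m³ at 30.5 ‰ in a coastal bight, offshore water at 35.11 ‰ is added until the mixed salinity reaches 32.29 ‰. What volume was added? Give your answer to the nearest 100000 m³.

25800000 m³

Salt balance: 40,720,000×30.5 + V×35.11 = (40,720,000+V)×32.29
1,241,960,000 + 35.11V = 1,314,848,800 + 32.29V
72,888,800 = 2.82V
V = 25,847,092.2 m³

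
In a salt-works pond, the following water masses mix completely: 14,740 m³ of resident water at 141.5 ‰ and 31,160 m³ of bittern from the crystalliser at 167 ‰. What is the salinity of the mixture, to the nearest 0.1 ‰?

Mass of salt is conserved:
salt = 14,740×141.5 + 31,160×167 = 2,085,710 + 5,203,720 = 7,289,430
volume = 14,740 + 31,160 = 45,900 m³
S = 7,289,430 / 45,900 = 158.811 ‰

158.8 ‰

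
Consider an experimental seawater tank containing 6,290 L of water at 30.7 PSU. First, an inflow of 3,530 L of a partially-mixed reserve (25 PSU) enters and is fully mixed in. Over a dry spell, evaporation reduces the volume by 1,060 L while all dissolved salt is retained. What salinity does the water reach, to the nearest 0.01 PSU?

32.12 PSU

After mixing: salt = 6,290×30.7 + 3,530×25 = 281,353; volume = 9,820 L
After evaporation: salt unchanged = 281,353; volume = 9,820 − 1,060 = 8,760 L
S = 281,353 / 8,760 = 32.1179 PSU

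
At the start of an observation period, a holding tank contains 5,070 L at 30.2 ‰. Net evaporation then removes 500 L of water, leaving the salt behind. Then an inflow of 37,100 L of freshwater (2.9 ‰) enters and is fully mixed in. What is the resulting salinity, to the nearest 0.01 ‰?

6.26 ‰

After evaporation: salt = 5,070×30.2 = 153,114; volume = 5,070 − 500 = 4,570 L
After mixing: salt = 153,114 + 37,100×2.9 = 260,704; volume = 4,570 + 37,100 = 41,670 L
S = 260,704 / 41,670 = 6.2564 ‰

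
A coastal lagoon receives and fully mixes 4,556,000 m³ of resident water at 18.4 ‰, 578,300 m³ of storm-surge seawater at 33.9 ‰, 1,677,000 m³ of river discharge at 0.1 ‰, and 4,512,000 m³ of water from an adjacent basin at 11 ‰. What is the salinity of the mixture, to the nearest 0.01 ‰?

13.53 ‰

Mass of salt is conserved:
salt = 4,556,000×18.4 + 578,300×33.9 + 1,677,000×0.1 + 4,512,000×11 = 83,830,400 + 19,604,370 + 167,700 + 49,632,000 = 153,234,470
volume = 4,556,000 + 578,300 + 1,677,000 + 4,512,000 = 11,323,300 m³
S = 153,234,470 / 11,323,300 = 13.5327 ‰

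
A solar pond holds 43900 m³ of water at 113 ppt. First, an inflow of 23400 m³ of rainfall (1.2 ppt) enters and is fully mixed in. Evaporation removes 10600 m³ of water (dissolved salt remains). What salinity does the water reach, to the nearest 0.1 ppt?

88.0 ppt

After mixing: salt = 43,900×113 + 23,400×1.2 = 4,988,780; volume = 67,300 m³
After evaporation: salt unchanged = 4,988,780; volume = 67,300 − 10,600 = 56,700 m³
S = 4,988,780 / 56,700 = 87.9855 ppt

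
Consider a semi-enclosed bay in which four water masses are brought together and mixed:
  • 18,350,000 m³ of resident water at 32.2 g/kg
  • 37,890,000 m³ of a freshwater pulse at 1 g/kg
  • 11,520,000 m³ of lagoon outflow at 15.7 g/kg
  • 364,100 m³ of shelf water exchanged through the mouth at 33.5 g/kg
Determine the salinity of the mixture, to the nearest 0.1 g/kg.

12.1 g/kg

Conserving salt mass:
salt = 18,350,000×32.2 + 37,890,000×1 + 11,520,000×15.7 + 364,100×33.5 = 590,870,000 + 37,890,000 + 180,864,000 + 12,197,350 = 821,821,350
volume = 18,350,000 + 37,890,000 + 11,520,000 + 364,100 = 68,124,100 m³
S = 821,821,350 / 68,124,100 = 12.064 g/kg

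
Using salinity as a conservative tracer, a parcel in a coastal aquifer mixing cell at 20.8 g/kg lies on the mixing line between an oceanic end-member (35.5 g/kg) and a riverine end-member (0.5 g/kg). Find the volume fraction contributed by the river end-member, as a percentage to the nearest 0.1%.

Let f be the freshwater fraction. Salt balance per unit volume:
f×0.5 + (1−f)×35.5 = 20.8
f = (35.5 − 20.8) / (35.5 − 0.5) = 14.7/35 = 0.42

42.0%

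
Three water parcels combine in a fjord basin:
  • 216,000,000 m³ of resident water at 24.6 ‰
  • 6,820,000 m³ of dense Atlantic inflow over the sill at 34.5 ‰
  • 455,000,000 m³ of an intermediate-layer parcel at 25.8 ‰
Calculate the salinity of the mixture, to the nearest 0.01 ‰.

25.51 ‰

Conserving salt mass:
salt = 216,000,000×24.6 + 6,820,000×34.5 + 455,000,000×25.8 = 5,313,600,000 + 235,290,000 + 11,739,000,000 = 17,287,890,000
volume = 216,000,000 + 6,820,000 + 455,000,000 = 677,820,000 m³
S = 17,287,890,000 / 677,820,000 = 25.5051 ‰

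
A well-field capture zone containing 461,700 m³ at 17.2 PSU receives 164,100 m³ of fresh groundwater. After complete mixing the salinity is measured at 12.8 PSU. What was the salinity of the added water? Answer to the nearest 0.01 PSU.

Salt balance: 461,700×17.2 + 164,100×S = 625,800×12.8
7,941,240 + 164,100·S = 8,010,240
S = (8,010,240 − 7,941,240) / 164,100 = 0.4205 PSU

0.42 PSU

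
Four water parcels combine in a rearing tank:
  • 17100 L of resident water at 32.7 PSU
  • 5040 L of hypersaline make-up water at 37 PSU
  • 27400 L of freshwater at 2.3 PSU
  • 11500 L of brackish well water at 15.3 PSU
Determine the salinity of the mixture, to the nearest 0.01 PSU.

Total salt / total volume:
salt = 17,100×32.7 + 5,040×37 + 27,400×2.3 + 11,500×15.3 = 559,170 + 186,480 + 63,020 + 175,950 = 984,620
volume = 17,100 + 5,040 + 27,400 + 11,500 = 61,040 L
S = 984,620 / 61,040 = 16.1307 PSU

16.13 PSU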